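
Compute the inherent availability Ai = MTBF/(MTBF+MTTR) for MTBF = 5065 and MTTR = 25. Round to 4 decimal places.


MTBF = 5065
MTTR = 25
MTBF + MTTR = 5090
Ai = 5065 / 5090
Ai = 0.9951

0.9951


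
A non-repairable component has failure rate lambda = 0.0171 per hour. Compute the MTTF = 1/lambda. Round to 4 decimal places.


lambda = 0.0171
MTTF = 1 / 0.0171
MTTF = 58.4795

58.4795


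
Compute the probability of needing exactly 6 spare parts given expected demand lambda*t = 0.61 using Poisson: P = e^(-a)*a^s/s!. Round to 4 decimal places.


a = 0.61, s = 6
e^(-a) = e^(-0.61) = 0.5434
a^s = 0.61^6 = 0.0515
s! = 720
P = 0.5434 * 0.0515 / 720
P = 0.0

0.0


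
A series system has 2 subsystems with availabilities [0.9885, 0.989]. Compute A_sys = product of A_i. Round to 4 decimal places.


Subsystems: [0.9885, 0.989]
After subsystem 1 (A=0.9885): product = 0.9885
After subsystem 2 (A=0.989): product = 0.9776
A_sys = 0.9776

0.9776


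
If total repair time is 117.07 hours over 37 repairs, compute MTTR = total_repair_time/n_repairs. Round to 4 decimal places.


total_repair_time = 117.07
n_repairs = 37
MTTR = 117.07 / 37
MTTR = 3.1641

3.1641


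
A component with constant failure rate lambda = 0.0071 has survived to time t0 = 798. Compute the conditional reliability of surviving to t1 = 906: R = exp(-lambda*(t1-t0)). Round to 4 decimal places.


lambda = 0.0071
t0 = 798, t1 = 906
t1 - t0 = 108
lambda * (t1-t0) = 0.0071 * 108 = 0.7668
R = exp(-0.7668)
R = 0.4645

0.4645


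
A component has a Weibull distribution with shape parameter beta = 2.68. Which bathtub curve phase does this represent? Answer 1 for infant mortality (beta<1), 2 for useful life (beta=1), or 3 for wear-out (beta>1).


beta = 2.68
Compare beta to 1:
beta < 1 => infant mortality (phase 1)
beta = 1 => useful life (phase 2)
beta > 1 => wear-out (phase 3)
Since beta = 2.68, this is wear-out (increasing failure rate)
Phase = 3

3


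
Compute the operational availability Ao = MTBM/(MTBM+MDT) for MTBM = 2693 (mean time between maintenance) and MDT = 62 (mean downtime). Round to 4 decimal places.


MTBM = 2693
MDT = 62
MTBM + MDT = 2755
Ao = 2693 / 2755
Ao = 0.9775

0.9775


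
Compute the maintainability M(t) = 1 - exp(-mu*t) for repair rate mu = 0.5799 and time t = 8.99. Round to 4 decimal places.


mu = 0.5799, t = 8.99
mu * t = 0.5799 * 8.99 = 5.2133
exp(-5.2133) = 0.0054
M(t) = 1 - 0.0054
M(t) = 0.9946

0.9946


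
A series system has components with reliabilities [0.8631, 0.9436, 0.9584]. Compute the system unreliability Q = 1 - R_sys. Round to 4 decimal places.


Components: [0.8631, 0.9436, 0.9584]
After component 1: product = 0.8631
After component 2: product = 0.8144
After component 3: product = 0.7805
R_sys = 0.7805
Q = 1 - 0.7805 = 0.2195

0.2195


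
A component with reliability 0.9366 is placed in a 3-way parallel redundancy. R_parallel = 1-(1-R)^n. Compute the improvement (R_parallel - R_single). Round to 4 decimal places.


R_single = 0.9366, n = 3
1 - R_single = 0.0634
(1 - R_single)^n = 0.0634^3 = 0.0003
R_parallel = 1 - 0.0003 = 0.9997
Improvement = 0.9997 - 0.9366
Improvement = 0.0631

0.0631


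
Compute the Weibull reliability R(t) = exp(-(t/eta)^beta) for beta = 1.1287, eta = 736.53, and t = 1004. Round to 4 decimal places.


beta = 1.1287, eta = 736.53, t = 1004
t/eta = 1004 / 736.53 = 1.3631
(t/eta)^beta = 1.3631^1.1287 = 1.4186
R(t) = exp(-1.4186)
R(t) = 0.2421

0.2421


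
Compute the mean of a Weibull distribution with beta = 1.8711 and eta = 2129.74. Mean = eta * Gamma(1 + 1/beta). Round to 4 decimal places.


beta = 1.8711, eta = 2129.74
1/beta = 0.5344
1 + 1/beta = 1.5344
Gamma(1.5344) = 0.8878
Mean = 2129.74 * 0.8878
Mean = 1890.8445

1890.8445


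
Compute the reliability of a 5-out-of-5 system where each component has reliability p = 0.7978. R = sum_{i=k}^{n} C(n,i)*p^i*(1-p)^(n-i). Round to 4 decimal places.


k = 5, n = 5, p = 0.7978
i=5: C(5,5)=1 * 0.7978^5 * 0.2022^0 = 0.3232
R = sum of terms = 0.3232

0.3232


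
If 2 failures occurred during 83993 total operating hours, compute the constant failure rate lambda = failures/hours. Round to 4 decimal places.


failures = 2
total_hours = 83993
lambda = 2 / 83993
lambda = 0.0

0.0


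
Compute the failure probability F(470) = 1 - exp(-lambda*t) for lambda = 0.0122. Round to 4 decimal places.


lambda = 0.0122, t = 470
lambda * t = 5.734
exp(-5.734) = 0.0032
F(t) = 1 - 0.0032
F(t) = 0.9968

0.9968


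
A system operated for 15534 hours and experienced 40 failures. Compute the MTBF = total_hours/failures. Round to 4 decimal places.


total_hours = 15534
failures = 40
MTBF = 15534 / 40
MTBF = 388.35

388.35


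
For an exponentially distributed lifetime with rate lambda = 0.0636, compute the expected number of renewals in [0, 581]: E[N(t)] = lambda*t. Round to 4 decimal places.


lambda = 0.0636
t = 581
E[N(t)] = lambda * t
E[N(t)] = 0.0636 * 581
E[N(t)] = 36.9516

36.9516


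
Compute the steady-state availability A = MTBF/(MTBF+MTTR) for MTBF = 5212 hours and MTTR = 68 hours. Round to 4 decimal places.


MTBF = 5212
MTTR = 68
MTBF + MTTR = 5280
A = 5212 / 5280
A = 0.9871

0.9871


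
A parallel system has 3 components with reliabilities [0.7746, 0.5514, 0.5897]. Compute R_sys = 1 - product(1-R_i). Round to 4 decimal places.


Components: [0.7746, 0.5514, 0.5897]
(1 - 0.7746) = 0.2254, running product = 0.2254
(1 - 0.5514) = 0.4486, running product = 0.1011
(1 - 0.5897) = 0.4103, running product = 0.0415
Product of (1-R_i) = 0.0415
R_sys = 1 - 0.0415 = 0.9585

0.9585


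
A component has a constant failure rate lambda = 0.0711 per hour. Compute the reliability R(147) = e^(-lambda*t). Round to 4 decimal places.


lambda = 0.0711
t = 147
lambda * t = 10.4517
R(t) = e^(-10.4517)
R(t) = 0.0

0.0


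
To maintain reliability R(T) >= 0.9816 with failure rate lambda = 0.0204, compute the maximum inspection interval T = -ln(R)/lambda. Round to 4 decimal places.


R_target = 0.9816
lambda = 0.0204
-ln(0.9816) = 0.0186
T = 0.0186 / 0.0204
T = 0.9104

0.9104


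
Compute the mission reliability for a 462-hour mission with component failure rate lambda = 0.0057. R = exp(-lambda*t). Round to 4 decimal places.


lambda = 0.0057
mission_time = 462
lambda * t = 0.0057 * 462 = 2.6334
R = exp(-2.6334)
R = 0.0718

0.0718


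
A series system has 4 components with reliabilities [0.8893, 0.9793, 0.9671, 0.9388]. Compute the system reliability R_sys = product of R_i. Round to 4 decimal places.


Components: [0.8893, 0.9793, 0.9671, 0.9388]
After component 1 (R=0.8893): product = 0.8893
After component 2 (R=0.9793): product = 0.8709
After component 3 (R=0.9671): product = 0.8422
After component 4 (R=0.9388): product = 0.7907
R_sys = 0.7907

0.7907


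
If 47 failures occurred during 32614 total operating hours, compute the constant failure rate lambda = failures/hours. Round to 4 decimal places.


failures = 47
total_hours = 32614
lambda = 47 / 32614
lambda = 0.0014

0.0014


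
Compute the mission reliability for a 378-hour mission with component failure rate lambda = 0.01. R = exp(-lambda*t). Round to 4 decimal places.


lambda = 0.01
mission_time = 378
lambda * t = 0.01 * 378 = 3.78
R = exp(-3.78)
R = 0.0228

0.0228


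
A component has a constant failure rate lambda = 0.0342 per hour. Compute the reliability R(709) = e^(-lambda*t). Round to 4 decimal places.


lambda = 0.0342
t = 709
lambda * t = 24.2478
R(t) = e^(-24.2478)
R(t) = 0.0

0.0


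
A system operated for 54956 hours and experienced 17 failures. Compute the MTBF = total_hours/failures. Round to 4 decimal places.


total_hours = 54956
failures = 17
MTBF = 54956 / 17
MTBF = 3232.7059

3232.7059


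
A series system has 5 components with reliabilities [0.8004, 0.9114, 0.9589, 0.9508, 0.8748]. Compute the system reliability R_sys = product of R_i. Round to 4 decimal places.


Components: [0.8004, 0.9114, 0.9589, 0.9508, 0.8748]
After component 1 (R=0.8004): product = 0.8004
After component 2 (R=0.9114): product = 0.7295
After component 3 (R=0.9589): product = 0.6995
After component 4 (R=0.9508): product = 0.6651
After component 5 (R=0.8748): product = 0.5818
R_sys = 0.5818

0.5818


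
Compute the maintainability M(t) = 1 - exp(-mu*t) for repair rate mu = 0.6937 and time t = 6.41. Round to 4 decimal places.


mu = 0.6937, t = 6.41
mu * t = 0.6937 * 6.41 = 4.4466
exp(-4.4466) = 0.0117
M(t) = 1 - 0.0117
M(t) = 0.9883

0.9883


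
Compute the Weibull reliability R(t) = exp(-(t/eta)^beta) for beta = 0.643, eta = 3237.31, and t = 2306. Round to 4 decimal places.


beta = 0.643, eta = 3237.31, t = 2306
t/eta = 2306 / 3237.31 = 0.7123
(t/eta)^beta = 0.7123^0.643 = 0.804
R(t) = exp(-0.804)
R(t) = 0.4475

0.4475


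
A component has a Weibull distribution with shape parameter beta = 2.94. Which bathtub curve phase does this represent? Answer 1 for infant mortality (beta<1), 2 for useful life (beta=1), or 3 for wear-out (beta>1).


beta = 2.94
Compare beta to 1:
beta < 1 => infant mortality (phase 1)
beta = 1 => useful life (phase 2)
beta > 1 => wear-out (phase 3)
Since beta = 2.94, this is wear-out (increasing failure rate)
Phase = 3

3


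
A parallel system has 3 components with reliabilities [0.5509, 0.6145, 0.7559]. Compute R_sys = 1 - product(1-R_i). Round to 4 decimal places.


Components: [0.5509, 0.6145, 0.7559]
(1 - 0.5509) = 0.4491, running product = 0.4491
(1 - 0.6145) = 0.3855, running product = 0.1731
(1 - 0.7559) = 0.2441, running product = 0.0423
Product of (1-R_i) = 0.0423
R_sys = 1 - 0.0423 = 0.9577

0.9577


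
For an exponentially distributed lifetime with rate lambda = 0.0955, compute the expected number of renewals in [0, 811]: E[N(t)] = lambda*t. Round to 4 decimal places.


lambda = 0.0955
t = 811
E[N(t)] = lambda * t
E[N(t)] = 0.0955 * 811
E[N(t)] = 77.4505

77.4505


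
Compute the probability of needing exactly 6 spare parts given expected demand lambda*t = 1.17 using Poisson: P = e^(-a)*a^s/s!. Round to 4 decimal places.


a = 1.17, s = 6
e^(-a) = e^(-1.17) = 0.3104
a^s = 1.17^6 = 2.5652
s! = 720
P = 0.3104 * 2.5652 / 720
P = 0.0011

0.0011


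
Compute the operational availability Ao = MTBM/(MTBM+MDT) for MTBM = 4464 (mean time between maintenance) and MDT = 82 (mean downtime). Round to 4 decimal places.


MTBM = 4464
MDT = 82
MTBM + MDT = 4546
Ao = 4464 / 4546
Ao = 0.982

0.982


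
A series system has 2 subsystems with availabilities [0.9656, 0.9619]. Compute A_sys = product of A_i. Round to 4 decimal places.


Subsystems: [0.9656, 0.9619]
After subsystem 1 (A=0.9656): product = 0.9656
After subsystem 2 (A=0.9619): product = 0.9288
A_sys = 0.9288

0.9288


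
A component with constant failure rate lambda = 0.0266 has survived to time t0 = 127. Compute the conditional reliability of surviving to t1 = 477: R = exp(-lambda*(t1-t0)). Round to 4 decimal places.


lambda = 0.0266
t0 = 127, t1 = 477
t1 - t0 = 350
lambda * (t1-t0) = 0.0266 * 350 = 9.31
R = exp(-9.31)
R = 0.0001

0.0001


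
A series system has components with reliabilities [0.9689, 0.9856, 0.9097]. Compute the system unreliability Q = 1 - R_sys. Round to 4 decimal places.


Components: [0.9689, 0.9856, 0.9097]
After component 1: product = 0.9689
After component 2: product = 0.9549
After component 3: product = 0.8687
R_sys = 0.8687
Q = 1 - 0.8687 = 0.1313

0.1313


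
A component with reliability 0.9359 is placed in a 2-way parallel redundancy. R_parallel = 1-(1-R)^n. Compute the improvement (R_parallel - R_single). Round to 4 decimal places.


R_single = 0.9359, n = 2
1 - R_single = 0.0641
(1 - R_single)^n = 0.0641^2 = 0.0041
R_parallel = 1 - 0.0041 = 0.9959
Improvement = 0.9959 - 0.9359
Improvement = 0.06

0.06


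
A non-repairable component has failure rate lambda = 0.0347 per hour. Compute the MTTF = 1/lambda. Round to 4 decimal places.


lambda = 0.0347
MTTF = 1 / 0.0347
MTTF = 28.8184

28.8184


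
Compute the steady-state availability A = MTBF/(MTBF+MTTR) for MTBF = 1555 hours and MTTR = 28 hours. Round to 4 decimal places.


MTBF = 1555
MTTR = 28
MTBF + MTTR = 1583
A = 1555 / 1583
A = 0.9823

0.9823


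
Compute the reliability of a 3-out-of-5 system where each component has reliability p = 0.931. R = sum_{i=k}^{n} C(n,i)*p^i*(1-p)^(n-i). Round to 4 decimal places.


k = 3, n = 5, p = 0.931
i=3: C(5,3)=10 * 0.931^3 * 0.069^2 = 0.0384
i=4: C(5,4)=5 * 0.931^4 * 0.069^1 = 0.2592
i=5: C(5,5)=1 * 0.931^5 * 0.069^0 = 0.6994
R = sum of terms = 0.997

0.997


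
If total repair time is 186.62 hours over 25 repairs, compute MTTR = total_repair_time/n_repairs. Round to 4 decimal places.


total_repair_time = 186.62
n_repairs = 25
MTTR = 186.62 / 25
MTTR = 7.4648

7.4648


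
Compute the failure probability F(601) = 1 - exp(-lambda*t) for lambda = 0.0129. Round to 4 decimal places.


lambda = 0.0129, t = 601
lambda * t = 7.7529
exp(-7.7529) = 0.0004
F(t) = 1 - 0.0004
F(t) = 0.9996

0.9996


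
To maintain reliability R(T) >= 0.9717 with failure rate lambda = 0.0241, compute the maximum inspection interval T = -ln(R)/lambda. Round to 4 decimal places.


R_target = 0.9717
lambda = 0.0241
-ln(0.9717) = 0.0287
T = 0.0287 / 0.0241
T = 1.1912

1.1912


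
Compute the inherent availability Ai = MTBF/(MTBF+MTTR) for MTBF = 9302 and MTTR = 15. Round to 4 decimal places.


MTBF = 9302
MTTR = 15
MTBF + MTTR = 9317
Ai = 9302 / 9317
Ai = 0.9984

0.9984


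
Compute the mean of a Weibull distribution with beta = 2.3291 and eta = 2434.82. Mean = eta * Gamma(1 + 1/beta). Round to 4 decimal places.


beta = 2.3291, eta = 2434.82
1/beta = 0.4294
1 + 1/beta = 1.4294
Gamma(1.4294) = 0.8861
Mean = 2434.82 * 0.8861
Mean = 2157.3827

2157.3827


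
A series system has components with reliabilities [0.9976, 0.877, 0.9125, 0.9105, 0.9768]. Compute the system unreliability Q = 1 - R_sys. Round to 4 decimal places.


Components: [0.9976, 0.877, 0.9125, 0.9105, 0.9768]
After component 1: product = 0.9976
After component 2: product = 0.8749
After component 3: product = 0.7983
After component 4: product = 0.7269
After component 5: product = 0.71
R_sys = 0.71
Q = 1 - 0.71 = 0.29

0.29


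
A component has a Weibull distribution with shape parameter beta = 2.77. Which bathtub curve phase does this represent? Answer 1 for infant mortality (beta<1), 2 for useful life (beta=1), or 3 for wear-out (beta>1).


beta = 2.77
Compare beta to 1:
beta < 1 => infant mortality (phase 1)
beta = 1 => useful life (phase 2)
beta > 1 => wear-out (phase 3)
Since beta = 2.77, this is wear-out (increasing failure rate)
Phase = 3

3


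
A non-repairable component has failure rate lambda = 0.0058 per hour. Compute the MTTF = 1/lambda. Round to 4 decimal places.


lambda = 0.0058
MTTF = 1 / 0.0058
MTTF = 172.4138

172.4138


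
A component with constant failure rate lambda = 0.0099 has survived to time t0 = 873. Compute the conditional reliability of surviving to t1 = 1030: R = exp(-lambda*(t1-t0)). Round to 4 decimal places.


lambda = 0.0099
t0 = 873, t1 = 1030
t1 - t0 = 157
lambda * (t1-t0) = 0.0099 * 157 = 1.5543
R = exp(-1.5543)
R = 0.2113

0.2113


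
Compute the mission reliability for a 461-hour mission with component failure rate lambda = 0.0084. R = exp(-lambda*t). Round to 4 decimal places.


lambda = 0.0084
mission_time = 461
lambda * t = 0.0084 * 461 = 3.8724
R = exp(-3.8724)
R = 0.0208

0.0208


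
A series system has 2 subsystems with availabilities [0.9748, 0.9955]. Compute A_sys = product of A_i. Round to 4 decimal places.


Subsystems: [0.9748, 0.9955]
After subsystem 1 (A=0.9748): product = 0.9748
After subsystem 2 (A=0.9955): product = 0.9704
A_sys = 0.9704

0.9704


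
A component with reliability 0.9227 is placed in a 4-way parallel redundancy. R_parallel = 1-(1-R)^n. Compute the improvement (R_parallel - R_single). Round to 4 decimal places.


R_single = 0.9227, n = 4
1 - R_single = 0.0773
(1 - R_single)^n = 0.0773^4 = 0.0
R_parallel = 1 - 0.0 = 1.0
Improvement = 1.0 - 0.9227
Improvement = 0.0773

0.0773


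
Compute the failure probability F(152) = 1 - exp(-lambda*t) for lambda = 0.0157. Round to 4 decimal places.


lambda = 0.0157, t = 152
lambda * t = 2.3864
exp(-2.3864) = 0.092
F(t) = 1 - 0.092
F(t) = 0.908

0.908


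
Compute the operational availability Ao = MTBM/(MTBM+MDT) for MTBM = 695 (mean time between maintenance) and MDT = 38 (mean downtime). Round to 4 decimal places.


MTBM = 695
MDT = 38
MTBM + MDT = 733
Ao = 695 / 733
Ao = 0.9482

0.9482


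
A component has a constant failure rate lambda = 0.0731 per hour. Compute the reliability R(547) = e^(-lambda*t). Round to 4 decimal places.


lambda = 0.0731
t = 547
lambda * t = 39.9857
R(t) = e^(-39.9857)
R(t) = 0.0

0.0


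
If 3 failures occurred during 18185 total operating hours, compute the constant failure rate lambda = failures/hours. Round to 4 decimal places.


failures = 3
total_hours = 18185
lambda = 3 / 18185
lambda = 0.0002

0.0002


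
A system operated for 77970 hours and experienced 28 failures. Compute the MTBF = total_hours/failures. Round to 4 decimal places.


total_hours = 77970
failures = 28
MTBF = 77970 / 28
MTBF = 2784.6429

2784.6429


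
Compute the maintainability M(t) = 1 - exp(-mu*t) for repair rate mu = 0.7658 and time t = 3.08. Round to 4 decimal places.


mu = 0.7658, t = 3.08
mu * t = 0.7658 * 3.08 = 2.3587
exp(-2.3587) = 0.0945
M(t) = 1 - 0.0945
M(t) = 0.9055

0.9055


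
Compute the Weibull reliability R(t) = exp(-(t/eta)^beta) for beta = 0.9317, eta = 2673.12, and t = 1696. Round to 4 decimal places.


beta = 0.9317, eta = 2673.12, t = 1696
t/eta = 1696 / 2673.12 = 0.6345
(t/eta)^beta = 0.6345^0.9317 = 0.6545
R(t) = exp(-0.6545)
R(t) = 0.5197

0.5197


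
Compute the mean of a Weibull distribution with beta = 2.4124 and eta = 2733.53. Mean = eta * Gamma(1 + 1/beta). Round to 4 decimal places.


beta = 2.4124, eta = 2733.53
1/beta = 0.4145
1 + 1/beta = 1.4145
Gamma(1.4145) = 0.8866
Mean = 2733.53 * 0.8866
Mean = 2423.4617

2423.4617


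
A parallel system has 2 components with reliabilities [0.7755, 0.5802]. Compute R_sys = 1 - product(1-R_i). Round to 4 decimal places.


Components: [0.7755, 0.5802]
(1 - 0.7755) = 0.2245, running product = 0.2245
(1 - 0.5802) = 0.4198, running product = 0.0942
Product of (1-R_i) = 0.0942
R_sys = 1 - 0.0942 = 0.9058

0.9058


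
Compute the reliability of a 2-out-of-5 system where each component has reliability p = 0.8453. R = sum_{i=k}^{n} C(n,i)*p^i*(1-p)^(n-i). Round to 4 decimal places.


k = 2, n = 5, p = 0.8453
i=2: C(5,2)=10 * 0.8453^2 * 0.1547^3 = 0.0265
i=3: C(5,3)=10 * 0.8453^3 * 0.1547^2 = 0.1445
i=4: C(5,4)=5 * 0.8453^4 * 0.1547^1 = 0.3949
i=5: C(5,5)=1 * 0.8453^5 * 0.1547^0 = 0.4316
R = sum of terms = 0.9975

0.9975


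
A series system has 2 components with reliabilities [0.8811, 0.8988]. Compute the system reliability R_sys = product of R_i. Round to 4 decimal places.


Components: [0.8811, 0.8988]
After component 1 (R=0.8811): product = 0.8811
After component 2 (R=0.8988): product = 0.7919
R_sys = 0.7919

0.7919


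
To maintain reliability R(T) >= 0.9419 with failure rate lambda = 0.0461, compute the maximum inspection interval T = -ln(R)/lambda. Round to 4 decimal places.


R_target = 0.9419
lambda = 0.0461
-ln(0.9419) = 0.0599
T = 0.0599 / 0.0461
T = 1.2984

1.2984


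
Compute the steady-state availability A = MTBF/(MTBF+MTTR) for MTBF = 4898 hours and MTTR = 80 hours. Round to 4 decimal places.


MTBF = 4898
MTTR = 80
MTBF + MTTR = 4978
A = 4898 / 4978
A = 0.9839

0.9839


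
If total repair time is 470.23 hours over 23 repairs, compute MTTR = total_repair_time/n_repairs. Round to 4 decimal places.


total_repair_time = 470.23
n_repairs = 23
MTTR = 470.23 / 23
MTTR = 20.4448

20.4448


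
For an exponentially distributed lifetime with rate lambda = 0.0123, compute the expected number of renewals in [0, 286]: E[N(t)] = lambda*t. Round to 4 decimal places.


lambda = 0.0123
t = 286
E[N(t)] = lambda * t
E[N(t)] = 0.0123 * 286
E[N(t)] = 3.5178

3.5178


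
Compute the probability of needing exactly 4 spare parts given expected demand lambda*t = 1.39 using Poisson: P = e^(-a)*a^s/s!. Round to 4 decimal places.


a = 1.39, s = 4
e^(-a) = e^(-1.39) = 0.2491
a^s = 1.39^4 = 3.733
s! = 24
P = 0.2491 * 3.733 / 24
P = 0.0387

0.0387


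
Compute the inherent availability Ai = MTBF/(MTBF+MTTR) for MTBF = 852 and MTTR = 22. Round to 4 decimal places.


MTBF = 852
MTTR = 22
MTBF + MTTR = 874
Ai = 852 / 874
Ai = 0.9748

0.9748


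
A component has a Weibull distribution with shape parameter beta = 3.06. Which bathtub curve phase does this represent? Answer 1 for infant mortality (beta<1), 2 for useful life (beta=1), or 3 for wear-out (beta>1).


beta = 3.06
Compare beta to 1:
beta < 1 => infant mortality (phase 1)
beta = 1 => useful life (phase 2)
beta > 1 => wear-out (phase 3)
Since beta = 3.06, this is wear-out (increasing failure rate)
Phase = 3

3


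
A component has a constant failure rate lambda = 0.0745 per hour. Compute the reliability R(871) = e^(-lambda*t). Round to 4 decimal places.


lambda = 0.0745
t = 871
lambda * t = 64.8895
R(t) = e^(-64.8895)
R(t) = 0.0

0.0


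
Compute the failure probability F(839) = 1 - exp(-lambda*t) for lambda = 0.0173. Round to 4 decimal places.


lambda = 0.0173, t = 839
lambda * t = 14.5147
exp(-14.5147) = 0.0
F(t) = 1 - 0.0
F(t) = 1.0

1.0


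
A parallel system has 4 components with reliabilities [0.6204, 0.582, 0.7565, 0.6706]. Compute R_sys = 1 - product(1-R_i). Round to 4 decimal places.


Components: [0.6204, 0.582, 0.7565, 0.6706]
(1 - 0.6204) = 0.3796, running product = 0.3796
(1 - 0.582) = 0.418, running product = 0.1587
(1 - 0.7565) = 0.2435, running product = 0.0386
(1 - 0.6706) = 0.3294, running product = 0.0127
Product of (1-R_i) = 0.0127
R_sys = 1 - 0.0127 = 0.9873

0.9873


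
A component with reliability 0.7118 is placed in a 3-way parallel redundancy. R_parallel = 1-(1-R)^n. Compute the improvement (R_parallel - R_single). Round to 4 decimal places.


R_single = 0.7118, n = 3
1 - R_single = 0.2882
(1 - R_single)^n = 0.2882^3 = 0.0239
R_parallel = 1 - 0.0239 = 0.9761
Improvement = 0.9761 - 0.7118
Improvement = 0.2643

0.2643


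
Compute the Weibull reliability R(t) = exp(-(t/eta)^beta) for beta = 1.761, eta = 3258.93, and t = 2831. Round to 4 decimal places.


beta = 1.761, eta = 3258.93, t = 2831
t/eta = 2831 / 3258.93 = 0.8687
(t/eta)^beta = 0.8687^1.761 = 0.7804
R(t) = exp(-0.7804)
R(t) = 0.4582

0.4582


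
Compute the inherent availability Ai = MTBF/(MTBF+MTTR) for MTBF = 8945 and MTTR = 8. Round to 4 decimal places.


MTBF = 8945
MTTR = 8
MTBF + MTTR = 8953
Ai = 8945 / 8953
Ai = 0.9991

0.9991


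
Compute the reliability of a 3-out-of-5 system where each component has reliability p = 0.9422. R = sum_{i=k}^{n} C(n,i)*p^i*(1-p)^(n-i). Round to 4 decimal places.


k = 3, n = 5, p = 0.9422
i=3: C(5,3)=10 * 0.9422^3 * 0.0578^2 = 0.0279
i=4: C(5,4)=5 * 0.9422^4 * 0.0578^1 = 0.2278
i=5: C(5,5)=1 * 0.9422^5 * 0.0578^0 = 0.7425
R = sum of terms = 0.9982

0.9982


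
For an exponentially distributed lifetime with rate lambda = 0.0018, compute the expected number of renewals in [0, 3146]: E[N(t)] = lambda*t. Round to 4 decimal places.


lambda = 0.0018
t = 3146
E[N(t)] = lambda * t
E[N(t)] = 0.0018 * 3146
E[N(t)] = 5.6628

5.6628


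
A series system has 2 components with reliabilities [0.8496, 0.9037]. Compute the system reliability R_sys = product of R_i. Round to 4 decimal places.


Components: [0.8496, 0.9037]
After component 1 (R=0.8496): product = 0.8496
After component 2 (R=0.9037): product = 0.7678
R_sys = 0.7678

0.7678


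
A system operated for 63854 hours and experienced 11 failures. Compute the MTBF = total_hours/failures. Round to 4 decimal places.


total_hours = 63854
failures = 11
MTBF = 63854 / 11
MTBF = 5804.9091

5804.9091


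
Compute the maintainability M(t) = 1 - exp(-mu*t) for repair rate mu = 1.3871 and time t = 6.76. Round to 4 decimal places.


mu = 1.3871, t = 6.76
mu * t = 1.3871 * 6.76 = 9.3768
exp(-9.3768) = 0.0001
M(t) = 1 - 0.0001
M(t) = 0.9999

0.9999


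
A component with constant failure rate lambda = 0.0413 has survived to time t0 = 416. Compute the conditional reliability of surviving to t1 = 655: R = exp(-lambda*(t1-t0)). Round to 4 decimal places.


lambda = 0.0413
t0 = 416, t1 = 655
t1 - t0 = 239
lambda * (t1-t0) = 0.0413 * 239 = 9.8707
R = exp(-9.8707)
R = 0.0001

0.0001


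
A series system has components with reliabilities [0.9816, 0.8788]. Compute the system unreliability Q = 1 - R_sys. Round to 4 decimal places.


Components: [0.9816, 0.8788]
After component 1: product = 0.9816
After component 2: product = 0.8626
R_sys = 0.8626
Q = 1 - 0.8626 = 0.1374

0.1374


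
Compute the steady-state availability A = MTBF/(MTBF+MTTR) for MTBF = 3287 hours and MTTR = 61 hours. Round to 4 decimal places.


MTBF = 3287
MTTR = 61
MTBF + MTTR = 3348
A = 3287 / 3348
A = 0.9818

0.9818


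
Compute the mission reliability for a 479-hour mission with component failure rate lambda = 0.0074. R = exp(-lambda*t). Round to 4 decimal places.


lambda = 0.0074
mission_time = 479
lambda * t = 0.0074 * 479 = 3.5446
R = exp(-3.5446)
R = 0.0289

0.0289


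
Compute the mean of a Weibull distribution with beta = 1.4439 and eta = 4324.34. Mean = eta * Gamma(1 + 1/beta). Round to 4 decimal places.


beta = 1.4439, eta = 4324.34
1/beta = 0.6926
1 + 1/beta = 1.6926
Gamma(1.6926) = 0.9073
Mean = 4324.34 * 0.9073
Mean = 3923.2642

3923.2642


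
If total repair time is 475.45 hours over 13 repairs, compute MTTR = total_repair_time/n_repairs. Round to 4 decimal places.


total_repair_time = 475.45
n_repairs = 13
MTTR = 475.45 / 13
MTTR = 36.5731

36.5731


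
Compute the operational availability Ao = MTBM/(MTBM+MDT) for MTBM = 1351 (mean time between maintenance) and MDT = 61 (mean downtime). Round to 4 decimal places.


MTBM = 1351
MDT = 61
MTBM + MDT = 1412
Ao = 1351 / 1412
Ao = 0.9568

0.9568


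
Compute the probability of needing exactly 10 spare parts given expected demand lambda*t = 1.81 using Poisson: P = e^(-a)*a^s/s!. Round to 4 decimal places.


a = 1.81, s = 10
e^(-a) = e^(-1.81) = 0.1637
a^s = 1.81^10 = 377.386
s! = 3628800
P = 0.1637 * 377.386 / 3628800
P = 0.0

0.0


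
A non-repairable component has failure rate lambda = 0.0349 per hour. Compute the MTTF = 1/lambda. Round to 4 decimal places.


lambda = 0.0349
MTTF = 1 / 0.0349
MTTF = 28.6533

28.6533


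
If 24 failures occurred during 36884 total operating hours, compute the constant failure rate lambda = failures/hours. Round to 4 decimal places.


failures = 24
total_hours = 36884
lambda = 24 / 36884
lambda = 0.0007

0.0007


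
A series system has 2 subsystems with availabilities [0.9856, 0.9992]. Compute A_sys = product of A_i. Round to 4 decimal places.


Subsystems: [0.9856, 0.9992]
After subsystem 1 (A=0.9856): product = 0.9856
After subsystem 2 (A=0.9992): product = 0.9848
A_sys = 0.9848

0.9848


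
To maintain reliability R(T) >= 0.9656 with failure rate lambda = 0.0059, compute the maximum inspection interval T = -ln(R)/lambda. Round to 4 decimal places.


R_target = 0.9656
lambda = 0.0059
-ln(0.9656) = 0.035
T = 0.035 / 0.0059
T = 5.9332

5.9332


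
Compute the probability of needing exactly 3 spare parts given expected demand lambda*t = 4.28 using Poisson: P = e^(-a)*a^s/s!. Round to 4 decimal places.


a = 4.28, s = 3
e^(-a) = e^(-4.28) = 0.0138
a^s = 4.28^3 = 78.4028
s! = 6
P = 0.0138 * 78.4028 / 6
P = 0.1809

0.1809


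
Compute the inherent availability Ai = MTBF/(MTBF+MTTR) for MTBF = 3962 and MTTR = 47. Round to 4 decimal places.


MTBF = 3962
MTTR = 47
MTBF + MTTR = 4009
Ai = 3962 / 4009
Ai = 0.9883

0.9883


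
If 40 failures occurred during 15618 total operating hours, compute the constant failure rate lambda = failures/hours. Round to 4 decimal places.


failures = 40
total_hours = 15618
lambda = 40 / 15618
lambda = 0.0026

0.0026


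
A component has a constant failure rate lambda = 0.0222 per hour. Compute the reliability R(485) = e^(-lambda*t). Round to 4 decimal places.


lambda = 0.0222
t = 485
lambda * t = 10.767
R(t) = e^(-10.767)
R(t) = 0.0

0.0


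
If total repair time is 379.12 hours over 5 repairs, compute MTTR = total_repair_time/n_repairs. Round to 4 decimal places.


total_repair_time = 379.12
n_repairs = 5
MTTR = 379.12 / 5
MTTR = 75.824

75.824


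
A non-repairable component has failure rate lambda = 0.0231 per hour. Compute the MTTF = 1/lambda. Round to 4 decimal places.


lambda = 0.0231
MTTF = 1 / 0.0231
MTTF = 43.29

43.29


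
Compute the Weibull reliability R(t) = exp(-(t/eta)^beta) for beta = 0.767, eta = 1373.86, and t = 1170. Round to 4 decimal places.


beta = 0.767, eta = 1373.86, t = 1170
t/eta = 1170 / 1373.86 = 0.8516
(t/eta)^beta = 0.8516^0.767 = 0.8841
R(t) = exp(-0.8841)
R(t) = 0.4131

0.4131


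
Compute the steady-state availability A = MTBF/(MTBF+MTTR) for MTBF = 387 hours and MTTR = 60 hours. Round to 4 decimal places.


MTBF = 387
MTTR = 60
MTBF + MTTR = 447
A = 387 / 447
A = 0.8658

0.8658


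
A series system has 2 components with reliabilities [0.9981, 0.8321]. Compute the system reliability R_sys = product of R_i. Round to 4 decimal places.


Components: [0.9981, 0.8321]
After component 1 (R=0.9981): product = 0.9981
After component 2 (R=0.8321): product = 0.8305
R_sys = 0.8305

0.8305


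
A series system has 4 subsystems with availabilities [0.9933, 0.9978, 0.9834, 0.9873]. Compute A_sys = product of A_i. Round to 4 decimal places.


Subsystems: [0.9933, 0.9978, 0.9834, 0.9873]
After subsystem 1 (A=0.9933): product = 0.9933
After subsystem 2 (A=0.9978): product = 0.9911
After subsystem 3 (A=0.9834): product = 0.9747
After subsystem 4 (A=0.9873): product = 0.9623
A_sys = 0.9623

0.9623


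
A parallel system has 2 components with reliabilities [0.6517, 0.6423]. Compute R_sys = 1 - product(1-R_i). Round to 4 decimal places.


Components: [0.6517, 0.6423]
(1 - 0.6517) = 0.3483, running product = 0.3483
(1 - 0.6423) = 0.3577, running product = 0.1246
Product of (1-R_i) = 0.1246
R_sys = 1 - 0.1246 = 0.8754

0.8754


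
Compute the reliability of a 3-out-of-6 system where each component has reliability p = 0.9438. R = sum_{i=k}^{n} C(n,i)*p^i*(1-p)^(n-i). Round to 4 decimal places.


k = 3, n = 6, p = 0.9438
i=3: C(6,3)=20 * 0.9438^3 * 0.0562^3 = 0.003
i=4: C(6,4)=15 * 0.9438^4 * 0.0562^2 = 0.0376
i=5: C(6,5)=6 * 0.9438^5 * 0.0562^1 = 0.2525
i=6: C(6,6)=1 * 0.9438^6 * 0.0562^0 = 0.7068
R = sum of terms = 0.9999

0.9999


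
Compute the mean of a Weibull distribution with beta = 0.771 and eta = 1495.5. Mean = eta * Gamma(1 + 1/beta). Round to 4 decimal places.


beta = 0.771, eta = 1495.5
1/beta = 1.297
1 + 1/beta = 2.297
Gamma(2.297) = 1.1646
Mean = 1495.5 * 1.1646
Mean = 1741.7014

1741.7014


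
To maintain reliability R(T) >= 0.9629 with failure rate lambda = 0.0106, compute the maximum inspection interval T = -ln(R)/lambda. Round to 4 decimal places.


R_target = 0.9629
lambda = 0.0106
-ln(0.9629) = 0.0378
T = 0.0378 / 0.0106
T = 3.5666

3.5666


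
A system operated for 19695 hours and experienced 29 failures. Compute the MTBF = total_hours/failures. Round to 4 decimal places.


total_hours = 19695
failures = 29
MTBF = 19695 / 29
MTBF = 679.1379

679.1379


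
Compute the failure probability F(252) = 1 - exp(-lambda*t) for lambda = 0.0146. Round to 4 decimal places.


lambda = 0.0146, t = 252
lambda * t = 3.6792
exp(-3.6792) = 0.0252
F(t) = 1 - 0.0252
F(t) = 0.9748

0.9748


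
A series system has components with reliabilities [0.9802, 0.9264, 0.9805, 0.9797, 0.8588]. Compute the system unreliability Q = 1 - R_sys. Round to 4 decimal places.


Components: [0.9802, 0.9264, 0.9805, 0.9797, 0.8588]
After component 1: product = 0.9802
After component 2: product = 0.9081
After component 3: product = 0.8904
After component 4: product = 0.8723
After component 5: product = 0.7491
R_sys = 0.7491
Q = 1 - 0.7491 = 0.2509

0.2509


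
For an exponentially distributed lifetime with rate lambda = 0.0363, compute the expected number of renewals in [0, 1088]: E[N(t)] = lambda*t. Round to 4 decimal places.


lambda = 0.0363
t = 1088
E[N(t)] = lambda * t
E[N(t)] = 0.0363 * 1088
E[N(t)] = 39.4944

39.4944


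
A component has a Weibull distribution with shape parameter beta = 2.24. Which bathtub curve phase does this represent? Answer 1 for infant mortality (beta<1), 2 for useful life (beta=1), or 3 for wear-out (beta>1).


beta = 2.24
Compare beta to 1:
beta < 1 => infant mortality (phase 1)
beta = 1 => useful life (phase 2)
beta > 1 => wear-out (phase 3)
Since beta = 2.24, this is wear-out (increasing failure rate)
Phase = 3

3


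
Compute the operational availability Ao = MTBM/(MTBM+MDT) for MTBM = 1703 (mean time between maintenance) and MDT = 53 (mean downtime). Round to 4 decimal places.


MTBM = 1703
MDT = 53
MTBM + MDT = 1756
Ao = 1703 / 1756
Ao = 0.9698

0.9698


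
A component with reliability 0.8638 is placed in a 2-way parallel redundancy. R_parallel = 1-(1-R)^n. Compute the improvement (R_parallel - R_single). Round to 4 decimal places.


R_single = 0.8638, n = 2
1 - R_single = 0.1362
(1 - R_single)^n = 0.1362^2 = 0.0186
R_parallel = 1 - 0.0186 = 0.9814
Improvement = 0.9814 - 0.8638
Improvement = 0.1176

0.1176


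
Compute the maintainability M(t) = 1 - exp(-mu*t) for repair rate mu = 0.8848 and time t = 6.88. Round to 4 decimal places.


mu = 0.8848, t = 6.88
mu * t = 0.8848 * 6.88 = 6.0874
exp(-6.0874) = 0.0023
M(t) = 1 - 0.0023
M(t) = 0.9977

0.9977


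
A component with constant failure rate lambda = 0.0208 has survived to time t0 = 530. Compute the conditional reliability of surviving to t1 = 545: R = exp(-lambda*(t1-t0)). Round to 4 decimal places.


lambda = 0.0208
t0 = 530, t1 = 545
t1 - t0 = 15
lambda * (t1-t0) = 0.0208 * 15 = 0.312
R = exp(-0.312)
R = 0.732

0.732


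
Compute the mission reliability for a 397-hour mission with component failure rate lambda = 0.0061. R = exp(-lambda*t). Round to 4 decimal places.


lambda = 0.0061
mission_time = 397
lambda * t = 0.0061 * 397 = 2.4217
R = exp(-2.4217)
R = 0.0888

0.0888


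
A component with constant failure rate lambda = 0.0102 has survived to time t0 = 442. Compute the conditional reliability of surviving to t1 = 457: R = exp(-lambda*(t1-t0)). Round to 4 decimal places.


lambda = 0.0102
t0 = 442, t1 = 457
t1 - t0 = 15
lambda * (t1-t0) = 0.0102 * 15 = 0.153
R = exp(-0.153)
R = 0.8581

0.8581


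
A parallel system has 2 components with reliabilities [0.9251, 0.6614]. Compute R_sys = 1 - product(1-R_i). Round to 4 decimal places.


Components: [0.9251, 0.6614]
(1 - 0.9251) = 0.0749, running product = 0.0749
(1 - 0.6614) = 0.3386, running product = 0.0254
Product of (1-R_i) = 0.0254
R_sys = 1 - 0.0254 = 0.9746

0.9746


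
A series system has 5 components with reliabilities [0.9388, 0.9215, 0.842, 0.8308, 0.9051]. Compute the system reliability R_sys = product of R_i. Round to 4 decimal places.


Components: [0.9388, 0.9215, 0.842, 0.8308, 0.9051]
After component 1 (R=0.9388): product = 0.9388
After component 2 (R=0.9215): product = 0.8651
After component 3 (R=0.842): product = 0.7284
After component 4 (R=0.8308): product = 0.6052
After component 5 (R=0.9051): product = 0.5477
R_sys = 0.5477

0.5477


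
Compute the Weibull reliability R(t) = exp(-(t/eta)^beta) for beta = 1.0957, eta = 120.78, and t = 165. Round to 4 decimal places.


beta = 1.0957, eta = 120.78, t = 165
t/eta = 165 / 120.78 = 1.3661
(t/eta)^beta = 1.3661^1.0957 = 1.4075
R(t) = exp(-1.4075)
R(t) = 0.2447

0.2447


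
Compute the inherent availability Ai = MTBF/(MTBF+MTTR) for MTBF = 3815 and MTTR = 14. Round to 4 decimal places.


MTBF = 3815
MTTR = 14
MTBF + MTTR = 3829
Ai = 3815 / 3829
Ai = 0.9963

0.9963


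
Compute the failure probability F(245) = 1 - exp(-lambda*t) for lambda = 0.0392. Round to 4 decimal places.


lambda = 0.0392, t = 245
lambda * t = 9.604
exp(-9.604) = 0.0001
F(t) = 1 - 0.0001
F(t) = 0.9999

0.9999


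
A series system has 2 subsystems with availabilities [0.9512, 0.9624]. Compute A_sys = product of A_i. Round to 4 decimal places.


Subsystems: [0.9512, 0.9624]
After subsystem 1 (A=0.9512): product = 0.9512
After subsystem 2 (A=0.9624): product = 0.9154
A_sys = 0.9154

0.9154


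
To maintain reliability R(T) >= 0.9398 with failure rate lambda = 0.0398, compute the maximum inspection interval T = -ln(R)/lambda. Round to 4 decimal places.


R_target = 0.9398
lambda = 0.0398
-ln(0.9398) = 0.0621
T = 0.0621 / 0.0398
T = 1.56

1.56


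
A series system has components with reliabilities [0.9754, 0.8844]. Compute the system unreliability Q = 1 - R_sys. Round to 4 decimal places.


Components: [0.9754, 0.8844]
After component 1: product = 0.9754
After component 2: product = 0.8626
R_sys = 0.8626
Q = 1 - 0.8626 = 0.1374

0.1374


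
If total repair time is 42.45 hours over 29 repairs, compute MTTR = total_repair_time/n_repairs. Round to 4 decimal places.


total_repair_time = 42.45
n_repairs = 29
MTTR = 42.45 / 29
MTTR = 1.4638

1.4638


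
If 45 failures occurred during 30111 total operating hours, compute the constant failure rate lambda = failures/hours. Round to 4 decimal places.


failures = 45
total_hours = 30111
lambda = 45 / 30111
lambda = 0.0015

0.0015


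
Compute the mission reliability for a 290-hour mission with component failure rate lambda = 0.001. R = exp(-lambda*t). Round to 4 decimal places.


lambda = 0.001
mission_time = 290
lambda * t = 0.001 * 290 = 0.29
R = exp(-0.29)
R = 0.7483

0.7483


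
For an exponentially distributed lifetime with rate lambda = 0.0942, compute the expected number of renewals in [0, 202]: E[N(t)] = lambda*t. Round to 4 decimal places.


lambda = 0.0942
t = 202
E[N(t)] = lambda * t
E[N(t)] = 0.0942 * 202
E[N(t)] = 19.0284

19.0284


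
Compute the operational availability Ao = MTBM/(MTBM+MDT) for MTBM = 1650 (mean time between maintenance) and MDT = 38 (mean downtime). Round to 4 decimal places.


MTBM = 1650
MDT = 38
MTBM + MDT = 1688
Ao = 1650 / 1688
Ao = 0.9775

0.9775


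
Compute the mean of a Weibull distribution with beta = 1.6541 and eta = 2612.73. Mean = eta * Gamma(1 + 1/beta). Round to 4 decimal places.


beta = 1.6541, eta = 2612.73
1/beta = 0.6046
1 + 1/beta = 1.6046
Gamma(1.6046) = 0.894
Mean = 2612.73 * 0.894
Mean = 2335.8769

2335.8769


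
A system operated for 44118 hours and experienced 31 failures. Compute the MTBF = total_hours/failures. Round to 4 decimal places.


total_hours = 44118
failures = 31
MTBF = 44118 / 31
MTBF = 1423.1613

1423.1613


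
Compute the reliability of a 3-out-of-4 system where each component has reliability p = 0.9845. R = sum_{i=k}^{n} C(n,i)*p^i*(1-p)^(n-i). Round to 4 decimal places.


k = 3, n = 4, p = 0.9845
i=3: C(4,3)=4 * 0.9845^3 * 0.0155^1 = 0.0592
i=4: C(4,4)=1 * 0.9845^4 * 0.0155^0 = 0.9394
R = sum of terms = 0.9986

0.9986


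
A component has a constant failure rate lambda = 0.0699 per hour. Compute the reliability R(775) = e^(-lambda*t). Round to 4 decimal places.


lambda = 0.0699
t = 775
lambda * t = 54.1725
R(t) = e^(-54.1725)
R(t) = 0.0

0.0


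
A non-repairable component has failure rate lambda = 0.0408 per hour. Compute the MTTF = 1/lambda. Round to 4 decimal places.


lambda = 0.0408
MTTF = 1 / 0.0408
MTTF = 24.5098

24.5098


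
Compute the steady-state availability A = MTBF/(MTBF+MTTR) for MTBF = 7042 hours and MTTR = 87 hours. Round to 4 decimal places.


MTBF = 7042
MTTR = 87
MTBF + MTTR = 7129
A = 7042 / 7129
A = 0.9878

0.9878
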